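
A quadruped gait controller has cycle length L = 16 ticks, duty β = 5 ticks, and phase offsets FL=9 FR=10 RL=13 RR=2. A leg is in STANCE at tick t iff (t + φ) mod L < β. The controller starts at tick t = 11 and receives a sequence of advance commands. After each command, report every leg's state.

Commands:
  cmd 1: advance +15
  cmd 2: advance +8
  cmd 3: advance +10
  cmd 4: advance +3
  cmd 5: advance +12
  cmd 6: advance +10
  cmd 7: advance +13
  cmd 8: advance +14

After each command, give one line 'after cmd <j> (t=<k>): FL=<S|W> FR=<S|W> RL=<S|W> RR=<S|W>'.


start t=11: FL=S FR=W RL=W RR=W
cmd 1: advance +15 → t=26, phase=(3,4,7,12) → FL=S FR=S RL=W RR=W
cmd 2: advance +8 → t=34, phase=(11,12,15,4) → FL=W FR=W RL=W RR=S
cmd 3: advance +10 → t=44, phase=(5,6,9,14) → FL=W FR=W RL=W RR=W
cmd 4: advance +3 → t=47, phase=(8,9,12,1) → FL=W FR=W RL=W RR=S
cmd 5: advance +12 → t=59, phase=(4,5,8,13) → FL=S FR=W RL=W RR=W
cmd 6: advance +10 → t=69, phase=(14,15,2,7) → FL=W FR=W RL=S RR=W
cmd 7: advance +13 → t=82, phase=(11,12,15,4) → FL=W FR=W RL=W RR=S
cmd 8: advance +14 → t=96, phase=(9,10,13,2) → FL=W FR=W RL=W RR=S

after cmd 1 (t=26): FL=S FR=S RL=W RR=W
after cmd 2 (t=34): FL=W FR=W RL=W RR=S
after cmd 3 (t=44): FL=W FR=W RL=W RR=W
after cmd 4 (t=47): FL=W FR=W RL=W RR=S
after cmd 5 (t=59): FL=S FR=W RL=W RR=W
after cmd 6 (t=69): FL=W FR=W RL=S RR=W
after cmd 7 (t=82): FL=W FR=W RL=W RR=S
after cmd 8 (t=96): FL=W FR=W RL=W RR=S


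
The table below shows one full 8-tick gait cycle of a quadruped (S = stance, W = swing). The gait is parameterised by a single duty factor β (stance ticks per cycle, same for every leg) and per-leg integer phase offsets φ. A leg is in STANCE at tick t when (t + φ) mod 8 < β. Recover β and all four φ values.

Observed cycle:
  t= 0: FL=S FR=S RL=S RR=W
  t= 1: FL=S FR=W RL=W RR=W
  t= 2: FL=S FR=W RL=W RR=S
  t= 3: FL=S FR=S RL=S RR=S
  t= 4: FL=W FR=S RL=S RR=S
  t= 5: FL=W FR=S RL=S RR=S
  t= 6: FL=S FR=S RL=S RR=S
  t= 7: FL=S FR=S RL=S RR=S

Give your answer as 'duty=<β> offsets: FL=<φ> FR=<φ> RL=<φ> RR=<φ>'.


duty=6 offsets: FL=2 FR=5 RL=5 RR=6

duty β = stance ticks per leg = 6
FL: stance ticks = 6; W→S at t=6 → φ=2
FR: stance ticks = 6; W→S at t=3 → φ=5
RL: stance ticks = 6; W→S at t=3 → φ=5
RR: stance ticks = 6; W→S at t=2 → φ=6


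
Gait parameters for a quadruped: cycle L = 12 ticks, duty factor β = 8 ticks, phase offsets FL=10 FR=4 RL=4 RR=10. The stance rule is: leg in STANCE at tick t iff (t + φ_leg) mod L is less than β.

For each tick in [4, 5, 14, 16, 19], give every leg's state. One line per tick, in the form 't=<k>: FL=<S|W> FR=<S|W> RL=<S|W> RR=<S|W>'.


t=4: FL=S FR=W RL=W RR=S
t=5: FL=S FR=W RL=W RR=S
t=14: FL=S FR=S RL=S RR=S
t=16: FL=S FR=W RL=W RR=S
t=19: FL=S FR=W RL=W RR=S

t=4: phase=(2,8,8,2) vs β=8 → FL=S FR=W RL=W RR=S
t=5: phase=(3,9,9,3) vs β=8 → FL=S FR=W RL=W RR=S
t=14: phase=(0,6,6,0) vs β=8 → FL=S FR=S RL=S RR=S
t=16: phase=(2,8,8,2) vs β=8 → FL=S FR=W RL=W RR=S
t=19: phase=(5,11,11,5) vs β=8 → FL=S FR=W RL=W RR=S


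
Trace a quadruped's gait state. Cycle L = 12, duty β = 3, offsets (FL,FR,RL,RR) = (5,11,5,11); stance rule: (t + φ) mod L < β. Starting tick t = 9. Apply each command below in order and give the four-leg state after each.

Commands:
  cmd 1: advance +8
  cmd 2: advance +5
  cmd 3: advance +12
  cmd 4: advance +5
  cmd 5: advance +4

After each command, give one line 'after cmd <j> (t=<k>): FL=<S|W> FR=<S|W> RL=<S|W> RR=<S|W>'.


after cmd 1 (t=17): FL=W FR=W RL=W RR=W
after cmd 2 (t=22): FL=W FR=W RL=W RR=W
after cmd 3 (t=34): FL=W FR=W RL=W RR=W
after cmd 4 (t=39): FL=W FR=S RL=W RR=S
after cmd 5 (t=43): FL=S FR=W RL=S RR=W

start t=9: FL=S FR=W RL=S RR=W
cmd 1: advance +8 → t=17, phase=(10,4,10,4) → FL=W FR=W RL=W RR=W
cmd 2: advance +5 → t=22, phase=(3,9,3,9) → FL=W FR=W RL=W RR=W
cmd 3: advance +12 → t=34, phase=(3,9,3,9) → FL=W FR=W RL=W RR=W
cmd 4: advance +5 → t=39, phase=(8,2,8,2) → FL=W FR=S RL=W RR=S
cmd 5: advance +4 → t=43, phase=(0,6,0,6) → FL=S FR=W RL=S RR=W


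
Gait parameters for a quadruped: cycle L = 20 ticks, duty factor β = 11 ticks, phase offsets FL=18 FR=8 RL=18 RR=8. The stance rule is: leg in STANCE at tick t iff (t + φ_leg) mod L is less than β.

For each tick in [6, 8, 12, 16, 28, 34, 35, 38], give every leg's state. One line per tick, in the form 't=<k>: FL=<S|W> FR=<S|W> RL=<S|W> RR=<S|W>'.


t=6: FL=S FR=W RL=S RR=W
t=8: FL=S FR=W RL=S RR=W
t=12: FL=S FR=S RL=S RR=S
t=16: FL=W FR=S RL=W RR=S
t=28: FL=S FR=W RL=S RR=W
t=34: FL=W FR=S RL=W RR=S
t=35: FL=W FR=S RL=W RR=S
t=38: FL=W FR=S RL=W RR=S

t=6: phase=(4,14,4,14) vs β=11 → FL=S FR=W RL=S RR=W
t=8: phase=(6,16,6,16) vs β=11 → FL=S FR=W RL=S RR=W
t=12: phase=(10,0,10,0) vs β=11 → FL=S FR=S RL=S RR=S
t=16: phase=(14,4,14,4) vs β=11 → FL=W FR=S RL=W RR=S
t=28: phase=(6,16,6,16) vs β=11 → FL=S FR=W RL=S RR=W
t=34: phase=(12,2,12,2) vs β=11 → FL=W FR=S RL=W RR=S
t=35: phase=(13,3,13,3) vs β=11 → FL=W FR=S RL=W RR=S
t=38: phase=(16,6,16,6) vs β=11 → FL=W FR=S RL=W RR=S


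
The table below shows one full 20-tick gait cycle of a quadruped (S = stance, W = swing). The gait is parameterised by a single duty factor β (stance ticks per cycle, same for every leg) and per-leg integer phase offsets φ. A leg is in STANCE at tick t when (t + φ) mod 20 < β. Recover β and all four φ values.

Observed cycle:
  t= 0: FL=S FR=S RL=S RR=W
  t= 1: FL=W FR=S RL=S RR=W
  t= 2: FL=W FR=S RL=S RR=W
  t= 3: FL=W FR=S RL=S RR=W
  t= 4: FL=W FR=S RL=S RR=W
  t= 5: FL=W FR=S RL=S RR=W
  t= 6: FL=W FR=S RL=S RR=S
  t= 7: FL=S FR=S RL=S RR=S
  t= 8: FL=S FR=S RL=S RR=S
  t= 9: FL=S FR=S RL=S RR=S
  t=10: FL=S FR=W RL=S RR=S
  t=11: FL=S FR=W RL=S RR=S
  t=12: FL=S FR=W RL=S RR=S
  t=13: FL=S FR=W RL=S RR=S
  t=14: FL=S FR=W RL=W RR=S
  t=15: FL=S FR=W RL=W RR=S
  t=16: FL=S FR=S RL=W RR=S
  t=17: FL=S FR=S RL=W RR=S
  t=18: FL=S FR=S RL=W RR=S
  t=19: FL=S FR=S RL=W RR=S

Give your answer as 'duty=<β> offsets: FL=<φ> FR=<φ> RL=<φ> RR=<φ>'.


duty β = stance ticks per leg = 14
FL: stance ticks = 14; W→S at t=7 → φ=13
FR: stance ticks = 14; W→S at t=16 → φ=4
RL: stance ticks = 14; W→S at t=0 → φ=0
RR: stance ticks = 14; W→S at t=6 → φ=14

duty=14 offsets: FL=13 FR=4 RL=0 RR=14


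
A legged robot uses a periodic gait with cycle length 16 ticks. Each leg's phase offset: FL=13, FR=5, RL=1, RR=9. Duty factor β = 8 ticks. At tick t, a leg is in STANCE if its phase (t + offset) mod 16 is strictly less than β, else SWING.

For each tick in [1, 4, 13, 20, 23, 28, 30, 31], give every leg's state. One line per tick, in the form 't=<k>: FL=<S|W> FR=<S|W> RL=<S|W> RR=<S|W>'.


t=1: phase=(14,6,2,10) vs β=8 → FL=W FR=S RL=S RR=W
t=4: phase=(1,9,5,13) vs β=8 → FL=S FR=W RL=S RR=W
t=13: phase=(10,2,14,6) vs β=8 → FL=W FR=S RL=W RR=S
t=20: phase=(1,9,5,13) vs β=8 → FL=S FR=W RL=S RR=W
t=23: phase=(4,12,8,0) vs β=8 → FL=S FR=W RL=W RR=S
t=28: phase=(9,1,13,5) vs β=8 → FL=W FR=S RL=W RR=S
t=30: phase=(11,3,15,7) vs β=8 → FL=W FR=S RL=W RR=S
t=31: phase=(12,4,0,8) vs β=8 → FL=W FR=S RL=S RR=W

t=1: FL=W FR=S RL=S RR=W
t=4: FL=S FR=W RL=S RR=W
t=13: FL=W FR=S RL=W RR=S
t=20: FL=S FR=W RL=S RR=W
t=23: FL=S FR=W RL=W RR=S
t=28: FL=W FR=S RL=W RR=S
t=30: FL=W FR=S RL=W RR=S
t=31: FL=W FR=S RL=S RR=W


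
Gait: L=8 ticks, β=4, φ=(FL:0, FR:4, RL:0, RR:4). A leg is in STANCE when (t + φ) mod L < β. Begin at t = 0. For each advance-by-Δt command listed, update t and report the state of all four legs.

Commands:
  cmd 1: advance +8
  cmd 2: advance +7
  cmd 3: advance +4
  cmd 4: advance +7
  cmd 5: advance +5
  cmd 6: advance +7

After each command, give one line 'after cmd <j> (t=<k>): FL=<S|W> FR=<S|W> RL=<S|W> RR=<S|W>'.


start t=0: FL=S FR=W RL=S RR=W
cmd 1: advance +8 → t=8, phase=(0,4,0,4) → FL=S FR=W RL=S RR=W
cmd 2: advance +7 → t=15, phase=(7,3,7,3) → FL=W FR=S RL=W RR=S
cmd 3: advance +4 → t=19, phase=(3,7,3,7) → FL=S FR=W RL=S RR=W
cmd 4: advance +7 → t=26, phase=(2,6,2,6) → FL=S FR=W RL=S RR=W
cmd 5: advance +5 → t=31, phase=(7,3,7,3) → FL=W FR=S RL=W RR=S
cmd 6: advance +7 → t=38, phase=(6,2,6,2) → FL=W FR=S RL=W RR=S

after cmd 1 (t=8): FL=S FR=W RL=S RR=W
after cmd 2 (t=15): FL=W FR=S RL=W RR=S
after cmd 3 (t=19): FL=S FR=W RL=S RR=W
after cmd 4 (t=26): FL=S FR=W RL=S RR=W
after cmd 5 (t=31): FL=W FR=S RL=W RR=S
after cmd 6 (t=38): FL=W FR=S RL=W RR=S


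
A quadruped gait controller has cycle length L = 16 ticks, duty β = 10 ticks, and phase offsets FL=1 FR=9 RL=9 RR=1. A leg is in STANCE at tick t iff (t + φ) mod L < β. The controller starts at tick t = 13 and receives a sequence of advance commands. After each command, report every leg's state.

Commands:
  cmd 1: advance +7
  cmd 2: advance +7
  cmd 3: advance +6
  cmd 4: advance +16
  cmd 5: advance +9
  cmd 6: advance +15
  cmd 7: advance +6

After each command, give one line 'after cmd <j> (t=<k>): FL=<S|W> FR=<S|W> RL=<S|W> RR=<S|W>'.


after cmd 1 (t=20): FL=S FR=W RL=W RR=S
after cmd 2 (t=27): FL=W FR=S RL=S RR=W
after cmd 3 (t=33): FL=S FR=W RL=W RR=S
after cmd 4 (t=49): FL=S FR=W RL=W RR=S
after cmd 5 (t=58): FL=W FR=S RL=S RR=W
after cmd 6 (t=73): FL=W FR=S RL=S RR=W
after cmd 7 (t=79): FL=S FR=S RL=S RR=S

start t=13: FL=W FR=S RL=S RR=W
cmd 1: advance +7 → t=20, phase=(5,13,13,5) → FL=S FR=W RL=W RR=S
cmd 2: advance +7 → t=27, phase=(12,4,4,12) → FL=W FR=S RL=S RR=W
cmd 3: advance +6 → t=33, phase=(2,10,10,2) → FL=S FR=W RL=W RR=S
cmd 4: advance +16 → t=49, phase=(2,10,10,2) → FL=S FR=W RL=W RR=S
cmd 5: advance +9 → t=58, phase=(11,3,3,11) → FL=W FR=S RL=S RR=W
cmd 6: advance +15 → t=73, phase=(10,2,2,10) → FL=W FR=S RL=S RR=W
cmd 7: advance +6 → t=79, phase=(0,8,8,0) → FL=S FR=S RL=S RR=S


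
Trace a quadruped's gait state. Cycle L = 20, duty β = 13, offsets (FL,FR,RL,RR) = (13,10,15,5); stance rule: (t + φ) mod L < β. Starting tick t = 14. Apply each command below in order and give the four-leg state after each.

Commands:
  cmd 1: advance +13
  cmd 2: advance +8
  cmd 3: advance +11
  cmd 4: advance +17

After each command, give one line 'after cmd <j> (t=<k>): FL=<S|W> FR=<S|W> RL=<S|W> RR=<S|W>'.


after cmd 1 (t=27): FL=S FR=W RL=S RR=S
after cmd 2 (t=35): FL=S FR=S RL=S RR=S
after cmd 3 (t=46): FL=W FR=W RL=S RR=S
after cmd 4 (t=63): FL=W FR=W RL=W RR=S

start t=14: FL=S FR=S RL=S RR=W
cmd 1: advance +13 → t=27, phase=(0,17,2,12) → FL=S FR=W RL=S RR=S
cmd 2: advance +8 → t=35, phase=(8,5,10,0) → FL=S FR=S RL=S RR=S
cmd 3: advance +11 → t=46, phase=(19,16,1,11) → FL=W FR=W RL=S RR=S
cmd 4: advance +17 → t=63, phase=(16,13,18,8) → FL=W FR=W RL=W RR=S


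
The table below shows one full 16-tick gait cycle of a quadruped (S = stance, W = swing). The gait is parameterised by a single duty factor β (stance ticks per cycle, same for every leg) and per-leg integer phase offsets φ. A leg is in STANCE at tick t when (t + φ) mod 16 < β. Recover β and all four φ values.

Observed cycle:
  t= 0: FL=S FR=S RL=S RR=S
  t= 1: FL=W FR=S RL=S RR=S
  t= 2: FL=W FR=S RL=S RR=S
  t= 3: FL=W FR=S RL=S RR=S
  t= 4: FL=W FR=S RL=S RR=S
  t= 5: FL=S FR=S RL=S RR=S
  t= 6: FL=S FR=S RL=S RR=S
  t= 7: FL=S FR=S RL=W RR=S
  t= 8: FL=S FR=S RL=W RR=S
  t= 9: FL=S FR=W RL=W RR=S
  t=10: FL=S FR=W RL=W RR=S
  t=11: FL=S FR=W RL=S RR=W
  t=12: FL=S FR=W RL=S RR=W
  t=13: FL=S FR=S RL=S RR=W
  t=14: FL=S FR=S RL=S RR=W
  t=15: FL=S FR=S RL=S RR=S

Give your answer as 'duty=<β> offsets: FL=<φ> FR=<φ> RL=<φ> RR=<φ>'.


duty=12 offsets: FL=11 FR=3 RL=5 RR=1

duty β = stance ticks per leg = 12
FL: stance ticks = 12; W→S at t=5 → φ=11
FR: stance ticks = 12; W→S at t=13 → φ=3
RL: stance ticks = 12; W→S at t=11 → φ=5
RR: stance ticks = 12; W→S at t=15 → φ=1


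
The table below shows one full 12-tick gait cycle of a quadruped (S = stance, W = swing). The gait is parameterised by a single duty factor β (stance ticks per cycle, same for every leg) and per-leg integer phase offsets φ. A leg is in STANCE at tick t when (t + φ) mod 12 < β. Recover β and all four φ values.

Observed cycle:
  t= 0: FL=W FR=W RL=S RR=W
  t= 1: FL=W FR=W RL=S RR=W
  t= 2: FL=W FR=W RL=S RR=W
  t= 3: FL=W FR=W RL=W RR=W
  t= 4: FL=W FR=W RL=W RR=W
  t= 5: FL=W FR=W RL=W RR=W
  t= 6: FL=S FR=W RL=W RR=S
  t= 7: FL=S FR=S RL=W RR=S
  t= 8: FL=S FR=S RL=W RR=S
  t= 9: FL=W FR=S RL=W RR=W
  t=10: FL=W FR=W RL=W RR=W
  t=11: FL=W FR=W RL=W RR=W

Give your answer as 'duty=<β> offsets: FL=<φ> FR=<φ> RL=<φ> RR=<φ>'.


duty=3 offsets: FL=6 FR=5 RL=0 RR=6

duty β = stance ticks per leg = 3
FL: stance ticks = 3; W→S at t=6 → φ=6
FR: stance ticks = 3; W→S at t=7 → φ=5
RL: stance ticks = 3; W→S at t=0 → φ=0
RR: stance ticks = 3; W→S at t=6 → φ=6


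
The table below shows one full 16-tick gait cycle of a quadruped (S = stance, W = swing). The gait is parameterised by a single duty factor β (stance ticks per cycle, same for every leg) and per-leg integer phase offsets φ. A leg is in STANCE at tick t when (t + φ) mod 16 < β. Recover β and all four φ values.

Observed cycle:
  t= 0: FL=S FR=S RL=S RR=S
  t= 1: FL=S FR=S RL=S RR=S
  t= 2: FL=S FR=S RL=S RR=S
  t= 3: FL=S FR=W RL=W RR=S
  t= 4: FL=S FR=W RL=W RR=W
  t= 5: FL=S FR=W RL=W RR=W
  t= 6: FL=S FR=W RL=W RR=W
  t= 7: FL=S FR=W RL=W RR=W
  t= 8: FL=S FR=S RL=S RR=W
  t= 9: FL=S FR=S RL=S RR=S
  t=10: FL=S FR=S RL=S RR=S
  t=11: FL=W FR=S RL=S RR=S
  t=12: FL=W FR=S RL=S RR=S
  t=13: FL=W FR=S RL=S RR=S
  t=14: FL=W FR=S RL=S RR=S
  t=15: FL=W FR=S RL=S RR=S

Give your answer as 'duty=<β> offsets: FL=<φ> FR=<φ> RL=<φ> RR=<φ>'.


duty β = stance ticks per leg = 11
FL: stance ticks = 11; W→S at t=0 → φ=0
FR: stance ticks = 11; W→S at t=8 → φ=8
RL: stance ticks = 11; W→S at t=8 → φ=8
RR: stance ticks = 11; W→S at t=9 → φ=7

duty=11 offsets: FL=0 FR=8 RL=8 RR=7


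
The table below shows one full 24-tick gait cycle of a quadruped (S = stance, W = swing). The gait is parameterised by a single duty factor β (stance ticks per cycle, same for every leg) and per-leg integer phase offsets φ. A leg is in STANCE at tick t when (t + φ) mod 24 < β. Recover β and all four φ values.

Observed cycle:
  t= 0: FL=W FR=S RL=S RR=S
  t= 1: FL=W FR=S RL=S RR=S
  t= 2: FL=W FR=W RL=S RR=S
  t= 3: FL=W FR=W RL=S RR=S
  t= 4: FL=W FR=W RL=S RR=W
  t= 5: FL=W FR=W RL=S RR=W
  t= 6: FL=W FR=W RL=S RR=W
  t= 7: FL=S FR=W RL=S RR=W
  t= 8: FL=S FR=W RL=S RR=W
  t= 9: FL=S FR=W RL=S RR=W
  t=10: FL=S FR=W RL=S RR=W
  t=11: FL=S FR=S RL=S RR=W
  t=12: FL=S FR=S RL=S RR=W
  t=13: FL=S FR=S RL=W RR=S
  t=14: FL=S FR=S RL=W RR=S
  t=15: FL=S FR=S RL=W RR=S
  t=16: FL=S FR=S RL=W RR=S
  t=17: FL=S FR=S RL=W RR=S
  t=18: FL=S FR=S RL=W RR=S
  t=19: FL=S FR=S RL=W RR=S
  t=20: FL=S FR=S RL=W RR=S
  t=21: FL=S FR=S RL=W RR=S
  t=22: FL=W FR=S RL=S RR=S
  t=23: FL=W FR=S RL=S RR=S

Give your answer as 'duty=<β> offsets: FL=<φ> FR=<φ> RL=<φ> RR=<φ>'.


duty β = stance ticks per leg = 15
FL: stance ticks = 15; W→S at t=7 → φ=17
FR: stance ticks = 15; W→S at t=11 → φ=13
RL: stance ticks = 15; W→S at t=22 → φ=2
RR: stance ticks = 15; W→S at t=13 → φ=11

duty=15 offsets: FL=17 FR=13 RL=2 RR=11


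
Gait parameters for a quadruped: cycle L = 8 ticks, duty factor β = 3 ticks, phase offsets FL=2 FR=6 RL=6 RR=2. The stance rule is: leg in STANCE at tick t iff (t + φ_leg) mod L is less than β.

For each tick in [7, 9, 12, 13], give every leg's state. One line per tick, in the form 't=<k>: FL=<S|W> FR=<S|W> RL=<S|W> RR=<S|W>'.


t=7: FL=S FR=W RL=W RR=S
t=9: FL=W FR=W RL=W RR=W
t=12: FL=W FR=S RL=S RR=W
t=13: FL=W FR=W RL=W RR=W

t=7: phase=(1,5,5,1) vs β=3 → FL=S FR=W RL=W RR=S
t=9: phase=(3,7,7,3) vs β=3 → FL=W FR=W RL=W RR=W
t=12: phase=(6,2,2,6) vs β=3 → FL=W FR=S RL=S RR=W
t=13: phase=(7,3,3,7) vs β=3 → FL=W FR=W RL=W RR=W


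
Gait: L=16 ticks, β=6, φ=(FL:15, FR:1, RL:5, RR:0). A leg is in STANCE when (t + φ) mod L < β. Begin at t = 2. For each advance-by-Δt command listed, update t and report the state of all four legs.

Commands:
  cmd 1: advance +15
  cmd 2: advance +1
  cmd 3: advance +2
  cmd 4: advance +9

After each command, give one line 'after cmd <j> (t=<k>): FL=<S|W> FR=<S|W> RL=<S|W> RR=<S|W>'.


start t=2: FL=S FR=S RL=W RR=S
cmd 1: advance +15 → t=17, phase=(0,2,6,1) → FL=S FR=S RL=W RR=S
cmd 2: advance +1 → t=18, phase=(1,3,7,2) → FL=S FR=S RL=W RR=S
cmd 3: advance +2 → t=20, phase=(3,5,9,4) → FL=S FR=S RL=W RR=S
cmd 4: advance +9 → t=29, phase=(12,14,2,13) → FL=W FR=W RL=S RR=W

after cmd 1 (t=17): FL=S FR=S RL=W RR=S
after cmd 2 (t=18): FL=S FR=S RL=W RR=S
after cmd 3 (t=20): FL=S FR=S RL=W RR=S
after cmd 4 (t=29): FL=W FR=W RL=S RR=W


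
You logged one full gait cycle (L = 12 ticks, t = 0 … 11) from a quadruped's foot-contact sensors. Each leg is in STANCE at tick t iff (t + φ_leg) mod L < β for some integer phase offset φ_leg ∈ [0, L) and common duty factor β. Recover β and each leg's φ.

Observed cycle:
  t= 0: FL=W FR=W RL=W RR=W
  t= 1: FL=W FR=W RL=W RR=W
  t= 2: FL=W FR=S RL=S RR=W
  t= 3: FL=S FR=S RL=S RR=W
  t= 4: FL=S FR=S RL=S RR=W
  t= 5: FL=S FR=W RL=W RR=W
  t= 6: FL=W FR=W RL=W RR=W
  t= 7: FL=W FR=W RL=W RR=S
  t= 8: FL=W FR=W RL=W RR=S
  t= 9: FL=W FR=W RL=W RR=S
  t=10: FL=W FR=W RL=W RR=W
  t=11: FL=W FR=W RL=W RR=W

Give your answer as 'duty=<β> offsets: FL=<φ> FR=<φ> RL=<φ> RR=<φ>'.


duty β = stance ticks per leg = 3
FL: stance ticks = 3; W→S at t=3 → φ=9
FR: stance ticks = 3; W→S at t=2 → φ=10
RL: stance ticks = 3; W→S at t=2 → φ=10
RR: stance ticks = 3; W→S at t=7 → φ=5

duty=3 offsets: FL=9 FR=10 RL=10 RR=5


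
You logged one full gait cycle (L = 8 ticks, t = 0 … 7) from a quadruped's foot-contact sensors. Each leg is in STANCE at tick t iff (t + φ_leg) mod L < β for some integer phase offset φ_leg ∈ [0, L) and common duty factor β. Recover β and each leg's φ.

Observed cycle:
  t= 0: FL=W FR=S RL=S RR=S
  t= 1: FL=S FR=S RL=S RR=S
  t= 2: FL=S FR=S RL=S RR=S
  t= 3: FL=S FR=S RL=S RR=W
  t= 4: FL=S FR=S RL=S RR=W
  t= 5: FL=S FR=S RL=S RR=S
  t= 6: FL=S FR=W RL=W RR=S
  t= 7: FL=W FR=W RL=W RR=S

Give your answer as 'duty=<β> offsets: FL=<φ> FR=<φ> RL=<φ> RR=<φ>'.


duty=6 offsets: FL=7 FR=0 RL=0 RR=3

duty β = stance ticks per leg = 6
FL: stance ticks = 6; W→S at t=1 → φ=7
FR: stance ticks = 6; W→S at t=0 → φ=0
RL: stance ticks = 6; W→S at t=0 → φ=0
RR: stance ticks = 6; W→S at t=5 → φ=3


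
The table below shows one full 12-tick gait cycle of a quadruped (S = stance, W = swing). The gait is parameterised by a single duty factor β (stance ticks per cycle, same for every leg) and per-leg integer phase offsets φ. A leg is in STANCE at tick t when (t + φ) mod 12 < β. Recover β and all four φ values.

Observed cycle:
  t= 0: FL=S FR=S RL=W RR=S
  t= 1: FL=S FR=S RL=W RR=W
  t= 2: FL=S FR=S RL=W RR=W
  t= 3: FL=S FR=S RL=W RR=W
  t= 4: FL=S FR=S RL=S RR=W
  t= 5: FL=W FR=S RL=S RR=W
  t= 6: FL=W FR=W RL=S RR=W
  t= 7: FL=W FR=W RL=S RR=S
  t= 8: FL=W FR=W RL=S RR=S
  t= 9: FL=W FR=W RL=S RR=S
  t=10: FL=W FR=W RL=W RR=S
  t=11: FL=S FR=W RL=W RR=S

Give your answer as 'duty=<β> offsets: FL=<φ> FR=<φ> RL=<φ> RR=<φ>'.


duty β = stance ticks per leg = 6
FL: stance ticks = 6; W→S at t=11 → φ=1
FR: stance ticks = 6; W→S at t=0 → φ=0
RL: stance ticks = 6; W→S at t=4 → φ=8
RR: stance ticks = 6; W→S at t=7 → φ=5

duty=6 offsets: FL=1 FR=0 RL=8 RR=5


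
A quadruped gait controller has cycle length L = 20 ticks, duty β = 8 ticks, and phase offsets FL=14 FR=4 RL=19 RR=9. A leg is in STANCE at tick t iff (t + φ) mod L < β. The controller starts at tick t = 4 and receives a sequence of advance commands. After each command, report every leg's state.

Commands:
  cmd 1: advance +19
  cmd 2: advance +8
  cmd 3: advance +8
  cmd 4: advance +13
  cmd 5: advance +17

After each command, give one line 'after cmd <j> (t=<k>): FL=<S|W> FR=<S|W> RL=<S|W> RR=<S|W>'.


after cmd 1 (t=23): FL=W FR=S RL=S RR=W
after cmd 2 (t=31): FL=S FR=W RL=W RR=S
after cmd 3 (t=39): FL=W FR=S RL=W RR=W
after cmd 4 (t=52): FL=S FR=W RL=W RR=S
after cmd 5 (t=69): FL=S FR=W RL=W RR=W

start t=4: FL=W FR=W RL=S RR=W
cmd 1: advance +19 → t=23, phase=(17,7,2,12) → FL=W FR=S RL=S RR=W
cmd 2: advance +8 → t=31, phase=(5,15,10,0) → FL=S FR=W RL=W RR=S
cmd 3: advance +8 → t=39, phase=(13,3,18,8) → FL=W FR=S RL=W RR=W
cmd 4: advance +13 → t=52, phase=(6,16,11,1) → FL=S FR=W RL=W RR=S
cmd 5: advance +17 → t=69, phase=(3,13,8,18) → FL=S FR=W RL=W RR=W


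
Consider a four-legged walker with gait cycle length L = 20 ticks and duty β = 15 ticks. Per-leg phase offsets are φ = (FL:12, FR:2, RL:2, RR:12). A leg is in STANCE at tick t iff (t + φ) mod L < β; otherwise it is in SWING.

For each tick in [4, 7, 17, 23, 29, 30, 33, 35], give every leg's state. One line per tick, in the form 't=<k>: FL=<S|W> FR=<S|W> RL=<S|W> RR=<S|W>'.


t=4: phase=(16,6,6,16) vs β=15 → FL=W FR=S RL=S RR=W
t=7: phase=(19,9,9,19) vs β=15 → FL=W FR=S RL=S RR=W
t=17: phase=(9,19,19,9) vs β=15 → FL=S FR=W RL=W RR=S
t=23: phase=(15,5,5,15) vs β=15 → FL=W FR=S RL=S RR=W
t=29: phase=(1,11,11,1) vs β=15 → FL=S FR=S RL=S RR=S
t=30: phase=(2,12,12,2) vs β=15 → FL=S FR=S RL=S RR=S
t=33: phase=(5,15,15,5) vs β=15 → FL=S FR=W RL=W RR=S
t=35: phase=(7,17,17,7) vs β=15 → FL=S FR=W RL=W RR=S

t=4: FL=W FR=S RL=S RR=W
t=7: FL=W FR=S RL=S RR=W
t=17: FL=S FR=W RL=W RR=S
t=23: FL=W FR=S RL=S RR=W
t=29: FL=S FR=S RL=S RR=S
t=30: FL=S FR=S RL=S RR=S
t=33: FL=S FR=W RL=W RR=S
t=35: FL=S FR=W RL=W RR=S


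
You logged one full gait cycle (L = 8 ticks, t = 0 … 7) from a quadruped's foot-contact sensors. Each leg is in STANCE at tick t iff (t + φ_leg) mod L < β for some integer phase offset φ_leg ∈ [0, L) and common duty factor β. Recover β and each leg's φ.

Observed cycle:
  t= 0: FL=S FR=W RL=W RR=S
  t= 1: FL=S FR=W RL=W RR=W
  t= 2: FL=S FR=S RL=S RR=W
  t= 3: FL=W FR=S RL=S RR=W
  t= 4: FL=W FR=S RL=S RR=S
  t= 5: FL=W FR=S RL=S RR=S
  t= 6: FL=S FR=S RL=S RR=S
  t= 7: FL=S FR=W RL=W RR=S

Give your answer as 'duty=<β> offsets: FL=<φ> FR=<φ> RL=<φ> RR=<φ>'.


duty=5 offsets: FL=2 FR=6 RL=6 RR=4

duty β = stance ticks per leg = 5
FL: stance ticks = 5; W→S at t=6 → φ=2
FR: stance ticks = 5; W→S at t=2 → φ=6
RL: stance ticks = 5; W→S at t=2 → φ=6
RR: stance ticks = 5; W→S at t=4 → φ=4


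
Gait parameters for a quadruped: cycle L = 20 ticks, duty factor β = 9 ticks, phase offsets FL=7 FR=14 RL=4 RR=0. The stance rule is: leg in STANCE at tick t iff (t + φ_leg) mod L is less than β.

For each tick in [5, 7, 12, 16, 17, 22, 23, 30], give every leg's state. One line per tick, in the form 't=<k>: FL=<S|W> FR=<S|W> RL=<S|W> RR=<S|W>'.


t=5: FL=W FR=W RL=W RR=S
t=7: FL=W FR=S RL=W RR=S
t=12: FL=W FR=S RL=W RR=W
t=16: FL=S FR=W RL=S RR=W
t=17: FL=S FR=W RL=S RR=W
t=22: FL=W FR=W RL=S RR=S
t=23: FL=W FR=W RL=S RR=S
t=30: FL=W FR=S RL=W RR=W

t=5: phase=(12,19,9,5) vs β=9 → FL=W FR=W RL=W RR=S
t=7: phase=(14,1,11,7) vs β=9 → FL=W FR=S RL=W RR=S
t=12: phase=(19,6,16,12) vs β=9 → FL=W FR=S RL=W RR=W
t=16: phase=(3,10,0,16) vs β=9 → FL=S FR=W RL=S RR=W
t=17: phase=(4,11,1,17) vs β=9 → FL=S FR=W RL=S RR=W
t=22: phase=(9,16,6,2) vs β=9 → FL=W FR=W RL=S RR=S
t=23: phase=(10,17,7,3) vs β=9 → FL=W FR=W RL=S RR=S
t=30: phase=(17,4,14,10) vs β=9 → FL=W FR=S RL=W RR=W


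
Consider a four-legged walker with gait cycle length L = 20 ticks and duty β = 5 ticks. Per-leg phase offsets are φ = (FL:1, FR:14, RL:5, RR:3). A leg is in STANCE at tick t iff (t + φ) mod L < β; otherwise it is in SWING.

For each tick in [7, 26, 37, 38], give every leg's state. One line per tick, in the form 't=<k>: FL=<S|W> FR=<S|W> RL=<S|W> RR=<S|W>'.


t=7: FL=W FR=S RL=W RR=W
t=26: FL=W FR=S RL=W RR=W
t=37: FL=W FR=W RL=S RR=S
t=38: FL=W FR=W RL=S RR=S

t=7: phase=(8,1,12,10) vs β=5 → FL=W FR=S RL=W RR=W
t=26: phase=(7,0,11,9) vs β=5 → FL=W FR=S RL=W RR=W
t=37: phase=(18,11,2,0) vs β=5 → FL=W FR=W RL=S RR=S
t=38: phase=(19,12,3,1) vs β=5 → FL=W FR=W RL=S RR=S


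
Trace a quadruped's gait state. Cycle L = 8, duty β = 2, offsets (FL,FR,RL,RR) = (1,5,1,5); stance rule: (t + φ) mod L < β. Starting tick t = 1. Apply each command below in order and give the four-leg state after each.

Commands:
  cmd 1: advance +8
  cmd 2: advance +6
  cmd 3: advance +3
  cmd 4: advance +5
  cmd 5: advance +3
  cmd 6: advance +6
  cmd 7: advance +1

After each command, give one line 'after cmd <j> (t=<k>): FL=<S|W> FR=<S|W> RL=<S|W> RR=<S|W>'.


start t=1: FL=W FR=W RL=W RR=W
cmd 1: advance +8 → t=9, phase=(2,6,2,6) → FL=W FR=W RL=W RR=W
cmd 2: advance +6 → t=15, phase=(0,4,0,4) → FL=S FR=W RL=S RR=W
cmd 3: advance +3 → t=18, phase=(3,7,3,7) → FL=W FR=W RL=W RR=W
cmd 4: advance +5 → t=23, phase=(0,4,0,4) → FL=S FR=W RL=S RR=W
cmd 5: advance +3 → t=26, phase=(3,7,3,7) → FL=W FR=W RL=W RR=W
cmd 6: advance +6 → t=32, phase=(1,5,1,5) → FL=S FR=W RL=S RR=W
cmd 7: advance +1 → t=33, phase=(2,6,2,6) → FL=W FR=W RL=W RR=W

after cmd 1 (t=9): FL=W FR=W RL=W RR=W
after cmd 2 (t=15): FL=S FR=W RL=S RR=W
after cmd 3 (t=18): FL=W FR=W RL=W RR=W
after cmd 4 (t=23): FL=S FR=W RL=S RR=W
after cmd 5 (t=26): FL=W FR=W RL=W RR=W
after cmd 6 (t=32): FL=S FR=W RL=S RR=W
after cmd 7 (t=33): FL=W FR=W RL=W RR=W


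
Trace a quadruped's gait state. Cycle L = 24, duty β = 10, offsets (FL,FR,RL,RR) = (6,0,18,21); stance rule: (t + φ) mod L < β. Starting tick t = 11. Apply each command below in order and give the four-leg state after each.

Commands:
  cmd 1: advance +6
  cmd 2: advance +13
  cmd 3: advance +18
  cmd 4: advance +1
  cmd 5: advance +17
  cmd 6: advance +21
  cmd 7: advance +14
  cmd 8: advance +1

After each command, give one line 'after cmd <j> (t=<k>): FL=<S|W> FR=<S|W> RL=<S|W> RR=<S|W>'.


after cmd 1 (t=17): FL=W FR=W RL=W RR=W
after cmd 2 (t=30): FL=W FR=S RL=S RR=S
after cmd 3 (t=48): FL=S FR=S RL=W RR=W
after cmd 4 (t=49): FL=S FR=S RL=W RR=W
after cmd 5 (t=66): FL=S FR=W RL=W RR=W
after cmd 6 (t=87): FL=W FR=W RL=S RR=W
after cmd 7 (t=101): FL=W FR=S RL=W RR=S
after cmd 8 (t=102): FL=W FR=S RL=S RR=S

start t=11: FL=W FR=W RL=S RR=S
cmd 1: advance +6 → t=17, phase=(23,17,11,14) → FL=W FR=W RL=W RR=W
cmd 2: advance +13 → t=30, phase=(12,6,0,3) → FL=W FR=S RL=S RR=S
cmd 3: advance +18 → t=48, phase=(6,0,18,21) → FL=S FR=S RL=W RR=W
cmd 4: advance +1 → t=49, phase=(7,1,19,22) → FL=S FR=S RL=W RR=W
cmd 5: advance +17 → t=66, phase=(0,18,12,15) → FL=S FR=W RL=W RR=W
cmd 6: advance +21 → t=87, phase=(21,15,9,12) → FL=W FR=W RL=S RR=W
cmd 7: advance +14 → t=101, phase=(11,5,23,2) → FL=W FR=S RL=W RR=S
cmd 8: advance +1 → t=102, phase=(12,6,0,3) → FL=W FR=S RL=S RR=S


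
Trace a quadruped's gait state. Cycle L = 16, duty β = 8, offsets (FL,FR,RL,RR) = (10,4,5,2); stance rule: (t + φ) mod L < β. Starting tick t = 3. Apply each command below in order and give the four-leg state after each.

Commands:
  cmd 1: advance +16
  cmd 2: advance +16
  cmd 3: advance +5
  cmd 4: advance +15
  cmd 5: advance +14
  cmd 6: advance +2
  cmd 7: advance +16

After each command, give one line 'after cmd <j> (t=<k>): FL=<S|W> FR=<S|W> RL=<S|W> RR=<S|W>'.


start t=3: FL=W FR=S RL=W RR=S
cmd 1: advance +16 → t=19, phase=(13,7,8,5) → FL=W FR=S RL=W RR=S
cmd 2: advance +16 → t=35, phase=(13,7,8,5) → FL=W FR=S RL=W RR=S
cmd 3: advance +5 → t=40, phase=(2,12,13,10) → FL=S FR=W RL=W RR=W
cmd 4: advance +15 → t=55, phase=(1,11,12,9) → FL=S FR=W RL=W RR=W
cmd 5: advance +14 → t=69, phase=(15,9,10,7) → FL=W FR=W RL=W RR=S
cmd 6: advance +2 → t=71, phase=(1,11,12,9) → FL=S FR=W RL=W RR=W
cmd 7: advance +16 → t=87, phase=(1,11,12,9) → FL=S FR=W RL=W RR=W

after cmd 1 (t=19): FL=W FR=S RL=W RR=S
after cmd 2 (t=35): FL=W FR=S RL=W RR=S
after cmd 3 (t=40): FL=S FR=W RL=W RR=W
after cmd 4 (t=55): FL=S FR=W RL=W RR=W
after cmd 5 (t=69): FL=W FR=W RL=W RR=S
after cmd 6 (t=71): FL=S FR=W RL=W RR=W
after cmd 7 (t=87): FL=S FR=W RL=W RR=W


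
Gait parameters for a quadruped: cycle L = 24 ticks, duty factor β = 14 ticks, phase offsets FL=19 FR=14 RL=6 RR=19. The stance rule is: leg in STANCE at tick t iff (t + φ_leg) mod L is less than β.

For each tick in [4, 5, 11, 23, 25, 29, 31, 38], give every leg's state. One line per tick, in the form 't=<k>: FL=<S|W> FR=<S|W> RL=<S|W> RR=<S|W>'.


t=4: phase=(23,18,10,23) vs β=14 → FL=W FR=W RL=S RR=W
t=5: phase=(0,19,11,0) vs β=14 → FL=S FR=W RL=S RR=S
t=11: phase=(6,1,17,6) vs β=14 → FL=S FR=S RL=W RR=S
t=23: phase=(18,13,5,18) vs β=14 → FL=W FR=S RL=S RR=W
t=25: phase=(20,15,7,20) vs β=14 → FL=W FR=W RL=S RR=W
t=29: phase=(0,19,11,0) vs β=14 → FL=S FR=W RL=S RR=S
t=31: phase=(2,21,13,2) vs β=14 → FL=S FR=W RL=S RR=S
t=38: phase=(9,4,20,9) vs β=14 → FL=S FR=S RL=W RR=S

t=4: FL=W FR=W RL=S RR=W
t=5: FL=S FR=W RL=S RR=S
t=11: FL=S FR=S RL=W RR=S
t=23: FL=W FR=S RL=S RR=W
t=25: FL=W FR=W RL=S RR=W
t=29: FL=S FR=W RL=S RR=S
t=31: FL=S FR=W RL=S RR=S
t=38: FL=S FR=S RL=W RR=S


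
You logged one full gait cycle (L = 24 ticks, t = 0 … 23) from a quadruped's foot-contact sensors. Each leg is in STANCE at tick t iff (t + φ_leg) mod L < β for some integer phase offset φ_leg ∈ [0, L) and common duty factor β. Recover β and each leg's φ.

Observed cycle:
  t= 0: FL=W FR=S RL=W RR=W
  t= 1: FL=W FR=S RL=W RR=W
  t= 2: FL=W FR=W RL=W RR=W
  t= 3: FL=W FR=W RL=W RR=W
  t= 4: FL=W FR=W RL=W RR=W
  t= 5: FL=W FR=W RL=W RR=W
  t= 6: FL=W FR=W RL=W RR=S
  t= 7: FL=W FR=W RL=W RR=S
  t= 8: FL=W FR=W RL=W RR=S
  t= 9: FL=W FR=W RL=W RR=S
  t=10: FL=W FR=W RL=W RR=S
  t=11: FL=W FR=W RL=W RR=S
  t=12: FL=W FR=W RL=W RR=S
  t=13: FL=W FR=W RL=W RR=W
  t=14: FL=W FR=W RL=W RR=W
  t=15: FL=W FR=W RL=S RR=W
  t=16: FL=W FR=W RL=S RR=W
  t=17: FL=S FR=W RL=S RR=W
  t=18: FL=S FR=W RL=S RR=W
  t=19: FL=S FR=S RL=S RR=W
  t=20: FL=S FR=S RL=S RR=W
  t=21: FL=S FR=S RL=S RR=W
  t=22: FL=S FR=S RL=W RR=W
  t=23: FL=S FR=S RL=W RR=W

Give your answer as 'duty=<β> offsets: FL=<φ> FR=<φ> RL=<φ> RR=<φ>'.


duty=7 offsets: FL=7 FR=5 RL=9 RR=18

duty β = stance ticks per leg = 7
FL: stance ticks = 7; W→S at t=17 → φ=7
FR: stance ticks = 7; W→S at t=19 → φ=5
RL: stance ticks = 7; W→S at t=15 → φ=9
RR: stance ticks = 7; W→S at t=6 → φ=18


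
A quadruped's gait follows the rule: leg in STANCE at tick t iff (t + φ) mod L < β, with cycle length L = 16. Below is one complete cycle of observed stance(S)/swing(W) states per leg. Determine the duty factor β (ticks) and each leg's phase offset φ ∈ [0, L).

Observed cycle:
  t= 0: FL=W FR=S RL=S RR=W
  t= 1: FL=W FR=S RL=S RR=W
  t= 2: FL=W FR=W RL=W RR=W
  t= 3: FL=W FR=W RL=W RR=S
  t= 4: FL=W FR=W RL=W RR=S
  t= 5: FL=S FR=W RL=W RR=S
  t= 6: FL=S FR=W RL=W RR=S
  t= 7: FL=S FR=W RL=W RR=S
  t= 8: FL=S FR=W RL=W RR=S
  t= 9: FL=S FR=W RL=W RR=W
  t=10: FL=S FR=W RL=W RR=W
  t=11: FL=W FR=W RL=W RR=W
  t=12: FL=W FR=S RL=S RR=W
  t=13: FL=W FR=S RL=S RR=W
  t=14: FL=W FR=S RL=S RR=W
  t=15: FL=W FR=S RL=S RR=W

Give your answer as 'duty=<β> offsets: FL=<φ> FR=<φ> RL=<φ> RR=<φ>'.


duty=6 offsets: FL=11 FR=4 RL=4 RR=13

duty β = stance ticks per leg = 6
FL: stance ticks = 6; W→S at t=5 → φ=11
FR: stance ticks = 6; W→S at t=12 → φ=4
RL: stance ticks = 6; W→S at t=12 → φ=4
RR: stance ticks = 6; W→S at t=3 → φ=13


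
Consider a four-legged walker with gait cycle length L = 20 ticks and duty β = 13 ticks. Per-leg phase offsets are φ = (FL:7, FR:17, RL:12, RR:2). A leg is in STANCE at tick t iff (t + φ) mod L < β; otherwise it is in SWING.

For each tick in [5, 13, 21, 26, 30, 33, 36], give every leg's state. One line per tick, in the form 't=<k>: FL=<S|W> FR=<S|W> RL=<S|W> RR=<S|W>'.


t=5: FL=S FR=S RL=W RR=S
t=13: FL=S FR=S RL=S RR=W
t=21: FL=S FR=W RL=W RR=S
t=26: FL=W FR=S RL=W RR=S
t=30: FL=W FR=S RL=S RR=S
t=33: FL=S FR=S RL=S RR=W
t=36: FL=S FR=W RL=S RR=W

t=5: phase=(12,2,17,7) vs β=13 → FL=S FR=S RL=W RR=S
t=13: phase=(0,10,5,15) vs β=13 → FL=S FR=S RL=S RR=W
t=21: phase=(8,18,13,3) vs β=13 → FL=S FR=W RL=W RR=S
t=26: phase=(13,3,18,8) vs β=13 → FL=W FR=S RL=W RR=S
t=30: phase=(17,7,2,12) vs β=13 → FL=W FR=S RL=S RR=S
t=33: phase=(0,10,5,15) vs β=13 → FL=S FR=S RL=S RR=W
t=36: phase=(3,13,8,18) vs β=13 → FL=S FR=W RL=S RR=W


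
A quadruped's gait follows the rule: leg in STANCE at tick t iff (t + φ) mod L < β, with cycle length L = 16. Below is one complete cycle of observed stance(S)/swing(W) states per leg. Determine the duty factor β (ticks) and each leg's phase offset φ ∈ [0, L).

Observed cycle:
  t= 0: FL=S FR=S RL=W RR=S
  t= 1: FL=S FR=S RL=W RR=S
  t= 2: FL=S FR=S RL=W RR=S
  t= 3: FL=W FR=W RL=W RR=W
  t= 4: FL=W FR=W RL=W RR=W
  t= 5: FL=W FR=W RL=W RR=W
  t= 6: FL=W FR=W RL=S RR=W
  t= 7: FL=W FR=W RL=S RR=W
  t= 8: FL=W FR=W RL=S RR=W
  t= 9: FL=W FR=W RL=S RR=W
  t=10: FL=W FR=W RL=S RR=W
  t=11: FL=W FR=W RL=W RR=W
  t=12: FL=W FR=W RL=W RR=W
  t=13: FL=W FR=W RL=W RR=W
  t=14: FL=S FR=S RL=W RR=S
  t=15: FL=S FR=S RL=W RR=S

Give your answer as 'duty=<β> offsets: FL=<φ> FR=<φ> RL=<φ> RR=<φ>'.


duty=5 offsets: FL=2 FR=2 RL=10 RR=2

duty β = stance ticks per leg = 5
FL: stance ticks = 5; W→S at t=14 → φ=2
FR: stance ticks = 5; W→S at t=14 → φ=2
RL: stance ticks = 5; W→S at t=6 → φ=10
RR: stance ticks = 5; W→S at t=14 → φ=2


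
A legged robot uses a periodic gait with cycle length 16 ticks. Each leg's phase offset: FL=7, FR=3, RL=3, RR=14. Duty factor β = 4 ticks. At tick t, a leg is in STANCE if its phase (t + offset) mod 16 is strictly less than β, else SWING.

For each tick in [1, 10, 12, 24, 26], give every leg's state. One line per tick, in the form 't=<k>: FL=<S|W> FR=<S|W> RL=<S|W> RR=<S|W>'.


t=1: FL=W FR=W RL=W RR=W
t=10: FL=S FR=W RL=W RR=W
t=12: FL=S FR=W RL=W RR=W
t=24: FL=W FR=W RL=W RR=W
t=26: FL=S FR=W RL=W RR=W

t=1: phase=(8,4,4,15) vs β=4 → FL=W FR=W RL=W RR=W
t=10: phase=(1,13,13,8) vs β=4 → FL=S FR=W RL=W RR=W
t=12: phase=(3,15,15,10) vs β=4 → FL=S FR=W RL=W RR=W
t=24: phase=(15,11,11,6) vs β=4 → FL=W FR=W RL=W RR=W
t=26: phase=(1,13,13,8) vs β=4 → FL=S FR=W RL=W RR=W


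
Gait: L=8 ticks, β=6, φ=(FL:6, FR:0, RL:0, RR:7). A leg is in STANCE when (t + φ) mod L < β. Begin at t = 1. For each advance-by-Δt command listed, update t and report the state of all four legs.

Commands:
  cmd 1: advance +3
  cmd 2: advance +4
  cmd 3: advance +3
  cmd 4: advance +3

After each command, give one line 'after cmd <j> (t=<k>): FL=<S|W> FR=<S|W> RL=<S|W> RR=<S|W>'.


start t=1: FL=W FR=S RL=S RR=S
cmd 1: advance +3 → t=4, phase=(2,4,4,3) → FL=S FR=S RL=S RR=S
cmd 2: advance +4 → t=8, phase=(6,0,0,7) → FL=W FR=S RL=S RR=W
cmd 3: advance +3 → t=11, phase=(1,3,3,2) → FL=S FR=S RL=S RR=S
cmd 4: advance +3 → t=14, phase=(4,6,6,5) → FL=S FR=W RL=W RR=S

after cmd 1 (t=4): FL=S FR=S RL=S RR=S
after cmd 2 (t=8): FL=W FR=S RL=S RR=W
after cmd 3 (t=11): FL=S FR=S RL=S RR=S
after cmd 4 (t=14): FL=S FR=W RL=W RR=S


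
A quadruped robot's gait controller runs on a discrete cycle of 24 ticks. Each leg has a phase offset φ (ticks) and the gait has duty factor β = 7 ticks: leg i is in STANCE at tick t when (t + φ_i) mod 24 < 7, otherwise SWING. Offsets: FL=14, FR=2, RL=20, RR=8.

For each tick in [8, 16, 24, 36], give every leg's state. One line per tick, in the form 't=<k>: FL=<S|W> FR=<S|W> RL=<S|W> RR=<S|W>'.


t=8: FL=W FR=W RL=S RR=W
t=16: FL=S FR=W RL=W RR=S
t=24: FL=W FR=S RL=W RR=W
t=36: FL=S FR=W RL=W RR=W

t=8: phase=(22,10,4,16) vs β=7 → FL=W FR=W RL=S RR=W
t=16: phase=(6,18,12,0) vs β=7 → FL=S FR=W RL=W RR=S
t=24: phase=(14,2,20,8) vs β=7 → FL=W FR=S RL=W RR=W
t=36: phase=(2,14,8,20) vs β=7 → FL=S FR=W RL=W RR=W


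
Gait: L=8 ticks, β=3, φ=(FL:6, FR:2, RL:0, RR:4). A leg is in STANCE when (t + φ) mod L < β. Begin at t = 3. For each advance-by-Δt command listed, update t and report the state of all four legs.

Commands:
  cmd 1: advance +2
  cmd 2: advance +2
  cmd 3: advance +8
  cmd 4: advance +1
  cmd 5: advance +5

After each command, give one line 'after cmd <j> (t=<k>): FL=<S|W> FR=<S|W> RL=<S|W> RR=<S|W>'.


start t=3: FL=S FR=W RL=W RR=W
cmd 1: advance +2 → t=5, phase=(3,7,5,1) → FL=W FR=W RL=W RR=S
cmd 2: advance +2 → t=7, phase=(5,1,7,3) → FL=W FR=S RL=W RR=W
cmd 3: advance +8 → t=15, phase=(5,1,7,3) → FL=W FR=S RL=W RR=W
cmd 4: advance +1 → t=16, phase=(6,2,0,4) → FL=W FR=S RL=S RR=W
cmd 5: advance +5 → t=21, phase=(3,7,5,1) → FL=W FR=W RL=W RR=S

after cmd 1 (t=5): FL=W FR=W RL=W RR=S
after cmd 2 (t=7): FL=W FR=S RL=W RR=W
after cmd 3 (t=15): FL=W FR=S RL=W RR=W
after cmd 4 (t=16): FL=W FR=S RL=S RR=W
after cmd 5 (t=21): FL=W FR=W RL=W RR=S


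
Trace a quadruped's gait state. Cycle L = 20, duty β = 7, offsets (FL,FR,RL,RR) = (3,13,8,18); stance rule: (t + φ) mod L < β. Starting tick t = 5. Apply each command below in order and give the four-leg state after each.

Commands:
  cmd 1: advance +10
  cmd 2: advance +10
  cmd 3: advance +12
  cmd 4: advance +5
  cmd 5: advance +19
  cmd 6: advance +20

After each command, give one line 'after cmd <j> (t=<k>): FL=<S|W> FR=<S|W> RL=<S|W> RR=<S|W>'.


after cmd 1 (t=15): FL=W FR=W RL=S RR=W
after cmd 2 (t=25): FL=W FR=W RL=W RR=S
after cmd 3 (t=37): FL=S FR=W RL=S RR=W
after cmd 4 (t=42): FL=S FR=W RL=W RR=S
after cmd 5 (t=61): FL=S FR=W RL=W RR=W
after cmd 6 (t=81): FL=S FR=W RL=W RR=W

start t=5: FL=W FR=W RL=W RR=S
cmd 1: advance +10 → t=15, phase=(18,8,3,13) → FL=W FR=W RL=S RR=W
cmd 2: advance +10 → t=25, phase=(8,18,13,3) → FL=W FR=W RL=W RR=S
cmd 3: advance +12 → t=37, phase=(0,10,5,15) → FL=S FR=W RL=S RR=W
cmd 4: advance +5 → t=42, phase=(5,15,10,0) → FL=S FR=W RL=W RR=S
cmd 5: advance +19 → t=61, phase=(4,14,9,19) → FL=S FR=W RL=W RR=W
cmd 6: advance +20 → t=81, phase=(4,14,9,19) → FL=S FR=W RL=W RR=W


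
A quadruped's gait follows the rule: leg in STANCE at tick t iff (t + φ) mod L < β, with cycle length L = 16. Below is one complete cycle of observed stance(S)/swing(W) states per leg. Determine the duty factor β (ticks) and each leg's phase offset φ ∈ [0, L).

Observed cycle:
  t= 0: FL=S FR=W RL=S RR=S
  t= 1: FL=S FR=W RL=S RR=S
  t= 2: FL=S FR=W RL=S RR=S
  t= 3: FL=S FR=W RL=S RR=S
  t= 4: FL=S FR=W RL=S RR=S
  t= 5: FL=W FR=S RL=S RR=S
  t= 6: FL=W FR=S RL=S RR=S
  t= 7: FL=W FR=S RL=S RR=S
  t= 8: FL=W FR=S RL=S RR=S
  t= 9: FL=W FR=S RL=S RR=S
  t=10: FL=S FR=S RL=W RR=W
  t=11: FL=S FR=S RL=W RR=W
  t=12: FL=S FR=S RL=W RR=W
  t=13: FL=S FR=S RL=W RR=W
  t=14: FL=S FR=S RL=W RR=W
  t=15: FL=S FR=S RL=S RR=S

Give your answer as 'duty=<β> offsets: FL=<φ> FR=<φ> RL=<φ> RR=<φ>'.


duty=11 offsets: FL=6 FR=11 RL=1 RR=1

duty β = stance ticks per leg = 11
FL: stance ticks = 11; W→S at t=10 → φ=6
FR: stance ticks = 11; W→S at t=5 → φ=11
RL: stance ticks = 11; W→S at t=15 → φ=1
RR: stance ticks = 11; W→S at t=15 → φ=1


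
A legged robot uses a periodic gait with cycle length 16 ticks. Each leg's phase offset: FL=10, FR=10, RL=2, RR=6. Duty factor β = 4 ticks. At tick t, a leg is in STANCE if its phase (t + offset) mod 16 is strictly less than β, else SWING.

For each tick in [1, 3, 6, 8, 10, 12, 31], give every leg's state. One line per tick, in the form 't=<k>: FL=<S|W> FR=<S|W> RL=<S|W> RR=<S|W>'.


t=1: phase=(11,11,3,7) vs β=4 → FL=W FR=W RL=S RR=W
t=3: phase=(13,13,5,9) vs β=4 → FL=W FR=W RL=W RR=W
t=6: phase=(0,0,8,12) vs β=4 → FL=S FR=S RL=W RR=W
t=8: phase=(2,2,10,14) vs β=4 → FL=S FR=S RL=W RR=W
t=10: phase=(4,4,12,0) vs β=4 → FL=W FR=W RL=W RR=S
t=12: phase=(6,6,14,2) vs β=4 → FL=W FR=W RL=W RR=S
t=31: phase=(9,9,1,5) vs β=4 → FL=W FR=W RL=S RR=W

t=1: FL=W FR=W RL=S RR=W
t=3: FL=W FR=W RL=W RR=W
t=6: FL=S FR=S RL=W RR=W
t=8: FL=S FR=S RL=W RR=W
t=10: FL=W FR=W RL=W RR=S
t=12: FL=W FR=W RL=W RR=S
t=31: FL=W FR=W RL=S RR=W


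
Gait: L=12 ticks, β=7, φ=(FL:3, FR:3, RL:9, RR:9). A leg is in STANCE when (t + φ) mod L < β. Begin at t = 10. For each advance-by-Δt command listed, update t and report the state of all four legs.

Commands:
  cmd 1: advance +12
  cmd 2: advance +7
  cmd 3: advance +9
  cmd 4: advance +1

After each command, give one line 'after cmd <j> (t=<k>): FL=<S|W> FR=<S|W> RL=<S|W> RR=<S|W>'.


start t=10: FL=S FR=S RL=W RR=W
cmd 1: advance +12 → t=22, phase=(1,1,7,7) → FL=S FR=S RL=W RR=W
cmd 2: advance +7 → t=29, phase=(8,8,2,2) → FL=W FR=W RL=S RR=S
cmd 3: advance +9 → t=38, phase=(5,5,11,11) → FL=S FR=S RL=W RR=W
cmd 4: advance +1 → t=39, phase=(6,6,0,0) → FL=S FR=S RL=S RR=S

after cmd 1 (t=22): FL=S FR=S RL=W RR=W
after cmd 2 (t=29): FL=W FR=W RL=S RR=S
after cmd 3 (t=38): FL=S FR=S RL=W RR=W
after cmd 4 (t=39): FL=S FR=S RL=S RR=S
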